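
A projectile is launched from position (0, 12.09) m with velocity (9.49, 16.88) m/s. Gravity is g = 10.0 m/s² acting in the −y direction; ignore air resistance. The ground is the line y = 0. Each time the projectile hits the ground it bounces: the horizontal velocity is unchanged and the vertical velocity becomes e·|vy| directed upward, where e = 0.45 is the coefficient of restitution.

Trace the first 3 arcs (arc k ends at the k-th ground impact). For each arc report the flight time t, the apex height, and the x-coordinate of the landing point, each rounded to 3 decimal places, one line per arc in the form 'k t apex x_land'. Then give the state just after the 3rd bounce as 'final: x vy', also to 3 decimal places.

Arc 1: start y=12.090, vy=16.880 → t=3.983, apex=26.337, x_land=37.799, impact vy=-22.951
  bounce: vy ← 0.45·22.951 = 10.328
Arc 2: start y=0.000, vy=10.328 → t=2.066, apex=5.333, x_land=57.402, impact vy=-10.328
  bounce: vy ← 0.45·10.328 = 4.648
Arc 3: start y=0.000, vy=4.648 → t=0.930, apex=1.080, x_land=66.223, impact vy=-4.648
  bounce: vy ← 0.45·4.648 = 2.091

1 3.983 26.337 37.799
2 2.066 5.333 57.402
3 0.930 1.080 66.223
final: 66.223 2.091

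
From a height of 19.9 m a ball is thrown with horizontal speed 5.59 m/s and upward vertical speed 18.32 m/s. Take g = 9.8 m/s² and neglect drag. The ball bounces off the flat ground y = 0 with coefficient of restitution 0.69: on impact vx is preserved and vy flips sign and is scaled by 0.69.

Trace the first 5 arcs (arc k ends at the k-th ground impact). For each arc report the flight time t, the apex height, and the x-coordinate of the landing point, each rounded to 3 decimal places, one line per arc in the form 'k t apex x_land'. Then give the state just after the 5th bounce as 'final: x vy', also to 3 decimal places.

1 4.618 37.024 25.816
2 3.793 17.627 47.020
3 2.617 8.392 61.652
4 1.806 3.996 71.747
5 1.246 1.902 78.713
final: 78.713 4.213

Arc 1: start y=19.900, vy=18.320 → t=4.618, apex=37.024, x_land=25.816, impact vy=-26.938
  bounce: vy ← 0.69·26.938 = 18.587
Arc 2: start y=0.000, vy=18.587 → t=3.793, apex=17.627, x_land=47.020, impact vy=-18.587
  bounce: vy ← 0.69·18.587 = 12.825
Arc 3: start y=0.000, vy=12.825 → t=2.617, apex=8.392, x_land=61.652, impact vy=-12.825
  bounce: vy ← 0.69·12.825 = 8.849
Arc 4: start y=0.000, vy=8.849 → t=1.806, apex=3.996, x_land=71.747, impact vy=-8.849
  bounce: vy ← 0.69·8.849 = 6.106
Arc 5: start y=0.000, vy=6.106 → t=1.246, apex=1.902, x_land=78.713, impact vy=-6.106
  bounce: vy ← 0.69·6.106 = 4.213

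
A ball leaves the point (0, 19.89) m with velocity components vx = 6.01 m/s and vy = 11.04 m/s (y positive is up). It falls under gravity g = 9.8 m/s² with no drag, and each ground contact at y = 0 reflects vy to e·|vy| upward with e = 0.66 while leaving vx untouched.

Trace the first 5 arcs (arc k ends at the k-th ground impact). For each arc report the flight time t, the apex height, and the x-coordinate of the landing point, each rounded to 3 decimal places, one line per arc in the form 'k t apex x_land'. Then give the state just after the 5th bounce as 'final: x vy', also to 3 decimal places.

1 3.435 26.108 20.643
2 3.047 11.373 38.956
3 2.011 4.954 51.042
4 1.327 2.158 59.018
5 0.876 0.940 64.283
final: 64.283 2.833

Arc 1: start y=19.890, vy=11.040 → t=3.435, apex=26.108, x_land=20.643, impact vy=-22.621
  bounce: vy ← 0.66·22.621 = 14.930
Arc 2: start y=0.000, vy=14.930 → t=3.047, apex=11.373, x_land=38.956, impact vy=-14.930
  bounce: vy ← 0.66·14.930 = 9.854
Arc 3: start y=0.000, vy=9.854 → t=2.011, apex=4.954, x_land=51.042, impact vy=-9.854
  bounce: vy ← 0.66·9.854 = 6.504
Arc 4: start y=0.000, vy=6.504 → t=1.327, apex=2.158, x_land=59.018, impact vy=-6.504
  bounce: vy ← 0.66·6.504 = 4.292
Arc 5: start y=0.000, vy=4.292 → t=0.876, apex=0.940, x_land=64.283, impact vy=-4.292
  bounce: vy ← 0.66·4.292 = 2.833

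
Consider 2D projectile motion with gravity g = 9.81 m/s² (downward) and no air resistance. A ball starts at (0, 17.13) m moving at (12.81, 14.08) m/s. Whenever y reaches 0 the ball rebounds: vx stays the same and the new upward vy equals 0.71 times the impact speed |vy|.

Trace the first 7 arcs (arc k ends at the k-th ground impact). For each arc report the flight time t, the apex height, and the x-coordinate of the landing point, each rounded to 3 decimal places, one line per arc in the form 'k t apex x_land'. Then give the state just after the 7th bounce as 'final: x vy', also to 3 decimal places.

Arc 1: start y=17.130, vy=14.080 → t=3.792, apex=27.234, x_land=48.571, impact vy=-23.116
  bounce: vy ← 0.71·23.116 = 16.412
Arc 2: start y=0.000, vy=16.412 → t=3.346, apex=13.729, x_land=91.433, impact vy=-16.412
  bounce: vy ← 0.71·16.412 = 11.653
Arc 3: start y=0.000, vy=11.653 → t=2.376, apex=6.921, x_land=121.865, impact vy=-11.653
  bounce: vy ← 0.71·11.653 = 8.273
Arc 4: start y=0.000, vy=8.273 → t=1.687, apex=3.489, x_land=143.472, impact vy=-8.273
  bounce: vy ← 0.71·8.273 = 5.874
Arc 5: start y=0.000, vy=5.874 → t=1.198, apex=1.759, x_land=158.813, impact vy=-5.874
  bounce: vy ← 0.71·5.874 = 4.171
Arc 6: start y=0.000, vy=4.171 → t=0.850, apex=0.887, x_land=169.705, impact vy=-4.171
  bounce: vy ← 0.71·4.171 = 2.961
Arc 7: start y=0.000, vy=2.961 → t=0.604, apex=0.447, x_land=177.438, impact vy=-2.961
  bounce: vy ← 0.71·2.961 = 2.102

1 3.792 27.234 48.571
2 3.346 13.729 91.433
3 2.376 6.921 121.865
4 1.687 3.489 143.472
5 1.198 1.759 158.813
6 0.850 0.887 169.705
7 0.604 0.447 177.438
final: 177.438 2.102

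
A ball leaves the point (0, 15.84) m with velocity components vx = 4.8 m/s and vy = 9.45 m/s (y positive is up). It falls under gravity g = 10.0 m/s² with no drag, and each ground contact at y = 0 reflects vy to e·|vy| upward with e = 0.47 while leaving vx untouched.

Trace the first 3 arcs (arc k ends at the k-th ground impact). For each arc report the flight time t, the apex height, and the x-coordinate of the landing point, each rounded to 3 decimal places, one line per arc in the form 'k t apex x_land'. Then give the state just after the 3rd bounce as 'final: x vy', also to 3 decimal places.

1 2.960 20.305 14.209
2 1.894 4.485 23.302
3 0.890 0.991 27.575
final: 27.575 2.092

Arc 1: start y=15.840, vy=9.450 → t=2.960, apex=20.305, x_land=14.209, impact vy=-20.152
  bounce: vy ← 0.47·20.152 = 9.471
Arc 2: start y=0.000, vy=9.471 → t=1.894, apex=4.485, x_land=23.302, impact vy=-9.471
  bounce: vy ← 0.47·9.471 = 4.452
Arc 3: start y=0.000, vy=4.452 → t=0.890, apex=0.991, x_land=27.575, impact vy=-4.452
  bounce: vy ← 0.47·4.452 = 2.092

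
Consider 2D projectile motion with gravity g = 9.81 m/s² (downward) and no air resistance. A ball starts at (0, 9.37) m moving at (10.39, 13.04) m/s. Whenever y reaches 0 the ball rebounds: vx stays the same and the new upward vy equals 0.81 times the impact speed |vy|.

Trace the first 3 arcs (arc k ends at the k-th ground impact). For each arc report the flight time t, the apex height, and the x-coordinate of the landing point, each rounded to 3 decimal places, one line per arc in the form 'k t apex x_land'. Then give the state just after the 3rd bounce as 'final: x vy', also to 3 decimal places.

Arc 1: start y=9.370, vy=13.040 → t=3.247, apex=18.037, x_land=33.735, impact vy=-18.812
  bounce: vy ← 0.81·18.812 = 15.237
Arc 2: start y=0.000, vy=15.237 → t=3.107, apex=11.834, x_land=66.012, impact vy=-15.237
  bounce: vy ← 0.81·15.237 = 12.342
Arc 3: start y=0.000, vy=12.342 → t=2.516, apex=7.764, x_land=92.156, impact vy=-12.342
  bounce: vy ← 0.81·12.342 = 9.997

1 3.247 18.037 33.735
2 3.107 11.834 66.012
3 2.516 7.764 92.156
final: 92.156 9.997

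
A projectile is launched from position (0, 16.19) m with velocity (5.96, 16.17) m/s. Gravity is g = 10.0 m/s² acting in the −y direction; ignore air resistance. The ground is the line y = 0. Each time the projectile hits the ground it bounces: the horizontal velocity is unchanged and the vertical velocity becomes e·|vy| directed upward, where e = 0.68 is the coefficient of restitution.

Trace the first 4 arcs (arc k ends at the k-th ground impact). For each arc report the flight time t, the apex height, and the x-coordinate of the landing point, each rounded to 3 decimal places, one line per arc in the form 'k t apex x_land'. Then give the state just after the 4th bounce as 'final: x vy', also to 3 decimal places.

1 4.036 29.263 24.056
2 3.290 13.531 43.665
3 2.237 6.257 57.000
4 1.521 2.893 66.067
final: 66.067 5.173

Arc 1: start y=16.190, vy=16.170 → t=4.036, apex=29.263, x_land=24.056, impact vy=-24.192
  bounce: vy ← 0.68·24.192 = 16.451
Arc 2: start y=0.000, vy=16.451 → t=3.290, apex=13.531, x_land=43.665, impact vy=-16.451
  bounce: vy ← 0.68·16.451 = 11.187
Arc 3: start y=0.000, vy=11.187 → t=2.237, apex=6.257, x_land=57.000, impact vy=-11.187
  bounce: vy ← 0.68·11.187 = 7.607
Arc 4: start y=0.000, vy=7.607 → t=1.521, apex=2.893, x_land=66.067, impact vy=-7.607
  bounce: vy ← 0.68·7.607 = 5.173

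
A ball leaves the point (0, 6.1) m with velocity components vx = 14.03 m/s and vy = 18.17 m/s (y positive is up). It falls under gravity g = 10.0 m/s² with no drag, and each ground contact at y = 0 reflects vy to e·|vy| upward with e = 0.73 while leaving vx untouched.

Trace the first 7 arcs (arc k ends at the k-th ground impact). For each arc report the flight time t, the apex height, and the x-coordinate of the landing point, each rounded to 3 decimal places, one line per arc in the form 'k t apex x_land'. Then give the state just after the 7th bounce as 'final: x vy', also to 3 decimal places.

Arc 1: start y=6.100, vy=18.170 → t=3.943, apex=22.607, x_land=55.326, impact vy=-21.264
  bounce: vy ← 0.73·21.264 = 15.523
Arc 2: start y=0.000, vy=15.523 → t=3.105, apex=12.048, x_land=98.882, impact vy=-15.523
  bounce: vy ← 0.73·15.523 = 11.331
Arc 3: start y=0.000, vy=11.331 → t=2.266, apex=6.420, x_land=130.678, impact vy=-11.331
  bounce: vy ← 0.73·11.331 = 8.272
Arc 4: start y=0.000, vy=8.272 → t=1.654, apex=3.421, x_land=153.889, impact vy=-8.272
  bounce: vy ← 0.73·8.272 = 6.039
Arc 5: start y=0.000, vy=6.039 → t=1.208, apex=1.823, x_land=170.833, impact vy=-6.039
  bounce: vy ← 0.73·6.039 = 4.408
Arc 6: start y=0.000, vy=4.408 → t=0.882, apex=0.972, x_land=183.203, impact vy=-4.408
  bounce: vy ← 0.73·4.408 = 3.218
Arc 7: start y=0.000, vy=3.218 → t=0.644, apex=0.518, x_land=192.232, impact vy=-3.218
  bounce: vy ← 0.73·3.218 = 2.349

1 3.943 22.607 55.326
2 3.105 12.048 98.882
3 2.266 6.420 130.678
4 1.654 3.421 153.889
5 1.208 1.823 170.833
6 0.882 0.972 183.203
7 0.644 0.518 192.232
final: 192.232 2.349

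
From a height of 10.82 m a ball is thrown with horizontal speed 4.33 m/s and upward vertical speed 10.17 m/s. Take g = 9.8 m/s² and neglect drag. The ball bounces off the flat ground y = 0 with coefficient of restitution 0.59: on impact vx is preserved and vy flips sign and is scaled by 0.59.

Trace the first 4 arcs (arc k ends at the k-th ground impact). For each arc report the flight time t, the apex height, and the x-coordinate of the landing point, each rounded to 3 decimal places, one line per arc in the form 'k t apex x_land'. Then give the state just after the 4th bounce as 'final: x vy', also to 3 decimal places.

Arc 1: start y=10.820, vy=10.170 → t=2.850, apex=16.097, x_land=12.342, impact vy=-17.762
  bounce: vy ← 0.59·17.762 = 10.480
Arc 2: start y=0.000, vy=10.480 → t=2.139, apex=5.603, x_land=21.602, impact vy=-10.480
  bounce: vy ← 0.59·10.480 = 6.183
Arc 3: start y=0.000, vy=6.183 → t=1.262, apex=1.951, x_land=27.066, impact vy=-6.183
  bounce: vy ← 0.59·6.183 = 3.648
Arc 4: start y=0.000, vy=3.648 → t=0.744, apex=0.679, x_land=30.290, impact vy=-3.648
  bounce: vy ← 0.59·3.648 = 2.152

1 2.850 16.097 12.342
2 2.139 5.603 21.602
3 1.262 1.951 27.066
4 0.744 0.679 30.290
final: 30.290 2.152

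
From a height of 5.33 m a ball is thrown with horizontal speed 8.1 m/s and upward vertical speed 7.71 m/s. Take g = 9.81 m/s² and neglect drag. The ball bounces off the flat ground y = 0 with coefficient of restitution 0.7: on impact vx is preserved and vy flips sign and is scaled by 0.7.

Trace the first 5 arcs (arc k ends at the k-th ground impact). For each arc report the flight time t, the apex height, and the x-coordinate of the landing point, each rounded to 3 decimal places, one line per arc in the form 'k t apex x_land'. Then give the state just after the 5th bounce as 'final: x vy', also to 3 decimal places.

1 2.091 8.360 16.941
2 1.828 4.096 31.745
3 1.279 2.007 42.108
4 0.896 0.984 49.362
5 0.627 0.482 54.440
final: 54.440 2.152

Arc 1: start y=5.330, vy=7.710 → t=2.091, apex=8.360, x_land=16.941, impact vy=-12.807
  bounce: vy ← 0.7·12.807 = 8.965
Arc 2: start y=0.000, vy=8.965 → t=1.828, apex=4.096, x_land=31.745, impact vy=-8.965
  bounce: vy ← 0.7·8.965 = 6.275
Arc 3: start y=0.000, vy=6.275 → t=1.279, apex=2.007, x_land=42.108, impact vy=-6.275
  bounce: vy ← 0.7·6.275 = 4.393
Arc 4: start y=0.000, vy=4.393 → t=0.896, apex=0.984, x_land=49.362, impact vy=-4.393
  bounce: vy ← 0.7·4.393 = 3.075
Arc 5: start y=0.000, vy=3.075 → t=0.627, apex=0.482, x_land=54.440, impact vy=-3.075
  bounce: vy ← 0.7·3.075 = 2.152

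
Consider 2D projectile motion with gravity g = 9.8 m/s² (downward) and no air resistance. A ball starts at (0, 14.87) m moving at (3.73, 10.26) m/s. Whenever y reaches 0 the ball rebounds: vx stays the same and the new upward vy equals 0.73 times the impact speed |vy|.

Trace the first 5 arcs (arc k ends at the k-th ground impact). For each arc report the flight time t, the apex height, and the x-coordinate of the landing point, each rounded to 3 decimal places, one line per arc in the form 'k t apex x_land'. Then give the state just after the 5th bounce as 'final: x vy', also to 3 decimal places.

1 3.079 20.241 11.486
2 2.967 10.786 22.554
3 2.166 5.748 30.634
4 1.581 3.063 36.532
5 1.154 1.632 40.838
final: 40.838 4.129

Arc 1: start y=14.870, vy=10.260 → t=3.079, apex=20.241, x_land=11.486, impact vy=-19.918
  bounce: vy ← 0.73·19.918 = 14.540
Arc 2: start y=0.000, vy=14.540 → t=2.967, apex=10.786, x_land=22.554, impact vy=-14.540
  bounce: vy ← 0.73·14.540 = 10.614
Arc 3: start y=0.000, vy=10.614 → t=2.166, apex=5.748, x_land=30.634, impact vy=-10.614
  bounce: vy ← 0.73·10.614 = 7.748
Arc 4: start y=0.000, vy=7.748 → t=1.581, apex=3.063, x_land=36.532, impact vy=-7.748
  bounce: vy ← 0.73·7.748 = 5.656
Arc 5: start y=0.000, vy=5.656 → t=1.154, apex=1.632, x_land=40.838, impact vy=-5.656
  bounce: vy ← 0.73·5.656 = 4.129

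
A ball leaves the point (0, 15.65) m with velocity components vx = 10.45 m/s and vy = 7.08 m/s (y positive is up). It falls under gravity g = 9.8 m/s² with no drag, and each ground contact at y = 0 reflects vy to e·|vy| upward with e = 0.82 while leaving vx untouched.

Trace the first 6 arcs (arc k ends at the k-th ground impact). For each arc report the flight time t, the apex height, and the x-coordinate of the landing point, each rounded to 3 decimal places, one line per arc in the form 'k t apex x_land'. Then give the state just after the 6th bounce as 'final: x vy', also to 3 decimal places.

Arc 1: start y=15.650, vy=7.080 → t=2.650, apex=18.207, x_land=27.693, impact vy=-18.891
  bounce: vy ← 0.82·18.891 = 15.491
Arc 2: start y=0.000, vy=15.491 → t=3.161, apex=12.243, x_land=60.729, impact vy=-15.491
  bounce: vy ← 0.82·15.491 = 12.702
Arc 3: start y=0.000, vy=12.702 → t=2.592, apex=8.232, x_land=87.819, impact vy=-12.702
  bounce: vy ← 0.82·12.702 = 10.416
Arc 4: start y=0.000, vy=10.416 → t=2.126, apex=5.535, x_land=110.032, impact vy=-10.416
  bounce: vy ← 0.82·10.416 = 8.541
Arc 5: start y=0.000, vy=8.541 → t=1.743, apex=3.722, x_land=128.247, impact vy=-8.541
  bounce: vy ← 0.82·8.541 = 7.004
Arc 6: start y=0.000, vy=7.004 → t=1.429, apex=2.503, x_land=143.184, impact vy=-7.004
  bounce: vy ← 0.82·7.004 = 5.743

1 2.650 18.207 27.693
2 3.161 12.243 60.729
3 2.592 8.232 87.819
4 2.126 5.535 110.032
5 1.743 3.722 128.247
6 1.429 2.503 143.184
final: 143.184 5.743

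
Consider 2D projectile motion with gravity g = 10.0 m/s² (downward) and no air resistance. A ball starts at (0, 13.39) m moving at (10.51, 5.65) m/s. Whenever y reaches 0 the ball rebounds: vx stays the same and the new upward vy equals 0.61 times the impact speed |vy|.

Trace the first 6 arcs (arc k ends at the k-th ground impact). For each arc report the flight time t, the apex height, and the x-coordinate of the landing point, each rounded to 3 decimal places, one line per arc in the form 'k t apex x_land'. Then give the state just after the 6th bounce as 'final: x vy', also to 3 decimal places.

Arc 1: start y=13.390, vy=5.650 → t=2.296, apex=14.986, x_land=24.134, impact vy=-17.312
  bounce: vy ← 0.61·17.312 = 10.561
Arc 2: start y=0.000, vy=10.561 → t=2.112, apex=5.576, x_land=46.332, impact vy=-10.561
  bounce: vy ← 0.61·10.561 = 6.442
Arc 3: start y=0.000, vy=6.442 → t=1.288, apex=2.075, x_land=59.873, impact vy=-6.442
  bounce: vy ← 0.61·6.442 = 3.930
Arc 4: start y=0.000, vy=3.930 → t=0.786, apex=0.772, x_land=68.133, impact vy=-3.930
  bounce: vy ← 0.61·3.930 = 2.397
Arc 5: start y=0.000, vy=2.397 → t=0.479, apex=0.287, x_land=73.172, impact vy=-2.397
  bounce: vy ← 0.61·2.397 = 1.462
Arc 6: start y=0.000, vy=1.462 → t=0.292, apex=0.107, x_land=76.245, impact vy=-1.462
  bounce: vy ← 0.61·1.462 = 0.892

1 2.296 14.986 24.134
2 2.112 5.576 46.332
3 1.288 2.075 59.873
4 0.786 0.772 68.133
5 0.479 0.287 73.172
6 0.292 0.107 76.245
final: 76.245 0.892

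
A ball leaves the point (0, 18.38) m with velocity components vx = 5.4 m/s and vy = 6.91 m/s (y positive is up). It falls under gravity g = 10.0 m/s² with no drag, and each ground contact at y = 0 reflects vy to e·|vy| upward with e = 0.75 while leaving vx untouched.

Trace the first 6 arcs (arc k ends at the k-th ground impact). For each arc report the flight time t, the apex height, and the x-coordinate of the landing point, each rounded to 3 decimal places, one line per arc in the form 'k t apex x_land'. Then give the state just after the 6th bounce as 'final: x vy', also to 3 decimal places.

1 2.729 20.767 14.737
2 3.057 11.682 31.245
3 2.293 6.571 43.625
4 1.720 3.696 52.911
5 1.290 2.079 59.875
6 0.967 1.169 65.099
final: 65.099 3.627

Arc 1: start y=18.380, vy=6.910 → t=2.729, apex=20.767, x_land=14.737, impact vy=-20.380
  bounce: vy ← 0.75·20.380 = 15.285
Arc 2: start y=0.000, vy=15.285 → t=3.057, apex=11.682, x_land=31.245, impact vy=-15.285
  bounce: vy ← 0.75·15.285 = 11.464
Arc 3: start y=0.000, vy=11.464 → t=2.293, apex=6.571, x_land=43.625, impact vy=-11.464
  bounce: vy ← 0.75·11.464 = 8.598
Arc 4: start y=0.000, vy=8.598 → t=1.720, apex=3.696, x_land=52.911, impact vy=-8.598
  bounce: vy ← 0.75·8.598 = 6.448
Arc 5: start y=0.000, vy=6.448 → t=1.290, apex=2.079, x_land=59.875, impact vy=-6.448
  bounce: vy ← 0.75·6.448 = 4.836
Arc 6: start y=0.000, vy=4.836 → t=0.967, apex=1.169, x_land=65.099, impact vy=-4.836
  bounce: vy ← 0.75·4.836 = 3.627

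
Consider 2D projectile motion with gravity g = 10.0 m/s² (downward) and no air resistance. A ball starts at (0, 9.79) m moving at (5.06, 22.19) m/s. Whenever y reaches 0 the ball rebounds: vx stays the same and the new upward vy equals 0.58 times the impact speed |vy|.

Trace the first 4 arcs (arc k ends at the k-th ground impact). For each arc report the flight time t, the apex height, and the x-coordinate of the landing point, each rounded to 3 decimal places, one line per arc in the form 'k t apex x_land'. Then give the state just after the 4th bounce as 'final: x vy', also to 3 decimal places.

Arc 1: start y=9.790, vy=22.190 → t=4.842, apex=34.410, x_land=24.502, impact vy=-26.233
  bounce: vy ← 0.58·26.233 = 15.215
Arc 2: start y=0.000, vy=15.215 → t=3.043, apex=11.575, x_land=39.900, impact vy=-15.215
  bounce: vy ← 0.58·15.215 = 8.825
Arc 3: start y=0.000, vy=8.825 → t=1.765, apex=3.894, x_land=48.831, impact vy=-8.825
  bounce: vy ← 0.58·8.825 = 5.118
Arc 4: start y=0.000, vy=5.118 → t=1.024, apex=1.310, x_land=54.011, impact vy=-5.118
  bounce: vy ← 0.58·5.118 = 2.969

1 4.842 34.410 24.502
2 3.043 11.575 39.900
3 1.765 3.894 48.831
4 1.024 1.310 54.011
final: 54.011 2.969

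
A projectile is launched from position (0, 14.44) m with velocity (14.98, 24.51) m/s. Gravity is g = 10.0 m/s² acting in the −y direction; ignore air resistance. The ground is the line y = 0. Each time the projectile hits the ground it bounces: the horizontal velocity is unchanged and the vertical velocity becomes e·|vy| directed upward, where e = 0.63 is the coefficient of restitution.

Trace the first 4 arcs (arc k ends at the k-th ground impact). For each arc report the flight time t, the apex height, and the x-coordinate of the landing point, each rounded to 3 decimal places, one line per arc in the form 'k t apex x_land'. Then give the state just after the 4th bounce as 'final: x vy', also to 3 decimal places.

1 5.434 44.477 81.394
2 3.758 17.653 137.688
3 2.368 7.006 173.154
4 1.492 2.781 195.497
final: 195.497 4.698

Arc 1: start y=14.440, vy=24.510 → t=5.434, apex=44.477, x_land=81.394, impact vy=-29.825
  bounce: vy ← 0.63·29.825 = 18.790
Arc 2: start y=0.000, vy=18.790 → t=3.758, apex=17.653, x_land=137.688, impact vy=-18.790
  bounce: vy ← 0.63·18.790 = 11.838
Arc 3: start y=0.000, vy=11.838 → t=2.368, apex=7.006, x_land=173.154, impact vy=-11.838
  bounce: vy ← 0.63·11.838 = 7.458
Arc 4: start y=0.000, vy=7.458 → t=1.492, apex=2.781, x_land=195.497, impact vy=-7.458
  bounce: vy ← 0.63·7.458 = 4.698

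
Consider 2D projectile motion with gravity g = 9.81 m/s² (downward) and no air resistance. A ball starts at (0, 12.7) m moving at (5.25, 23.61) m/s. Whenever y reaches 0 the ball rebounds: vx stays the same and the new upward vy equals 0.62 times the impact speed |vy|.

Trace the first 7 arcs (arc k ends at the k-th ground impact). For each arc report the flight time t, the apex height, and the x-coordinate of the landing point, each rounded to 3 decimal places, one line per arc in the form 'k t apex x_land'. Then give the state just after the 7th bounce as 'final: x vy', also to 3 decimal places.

1 5.302 41.111 27.835
2 3.590 15.803 46.682
3 2.226 6.075 58.367
4 1.380 2.335 65.612
5 0.856 0.898 70.103
6 0.530 0.345 72.888
7 0.329 0.133 74.615
final: 74.615 1.000

Arc 1: start y=12.700, vy=23.610 → t=5.302, apex=41.111, x_land=27.835, impact vy=-28.401
  bounce: vy ← 0.62·28.401 = 17.609
Arc 2: start y=0.000, vy=17.609 → t=3.590, apex=15.803, x_land=46.682, impact vy=-17.609
  bounce: vy ← 0.62·17.609 = 10.917
Arc 3: start y=0.000, vy=10.917 → t=2.226, apex=6.075, x_land=58.367, impact vy=-10.917
  bounce: vy ← 0.62·10.917 = 6.769
Arc 4: start y=0.000, vy=6.769 → t=1.380, apex=2.335, x_land=65.612, impact vy=-6.769
  bounce: vy ← 0.62·6.769 = 4.197
Arc 5: start y=0.000, vy=4.197 → t=0.856, apex=0.898, x_land=70.103, impact vy=-4.197
  bounce: vy ← 0.62·4.197 = 2.602
Arc 6: start y=0.000, vy=2.602 → t=0.530, apex=0.345, x_land=72.888, impact vy=-2.602
  bounce: vy ← 0.62·2.602 = 1.613
Arc 7: start y=0.000, vy=1.613 → t=0.329, apex=0.133, x_land=74.615, impact vy=-1.613
  bounce: vy ← 0.62·1.613 = 1.000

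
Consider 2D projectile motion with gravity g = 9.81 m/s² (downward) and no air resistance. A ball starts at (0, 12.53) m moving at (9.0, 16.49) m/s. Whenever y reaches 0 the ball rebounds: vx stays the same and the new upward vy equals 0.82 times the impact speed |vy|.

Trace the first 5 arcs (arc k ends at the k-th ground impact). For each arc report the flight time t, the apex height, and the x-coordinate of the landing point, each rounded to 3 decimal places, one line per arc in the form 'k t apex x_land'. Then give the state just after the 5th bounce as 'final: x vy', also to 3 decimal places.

Arc 1: start y=12.530, vy=16.490 → t=4.000, apex=26.389, x_land=36.004, impact vy=-22.754
  bounce: vy ← 0.82·22.754 = 18.659
Arc 2: start y=0.000, vy=18.659 → t=3.804, apex=17.744, x_land=70.240, impact vy=-18.659
  bounce: vy ← 0.82·18.659 = 15.300
Arc 3: start y=0.000, vy=15.300 → t=3.119, apex=11.931, x_land=98.313, impact vy=-15.300
  bounce: vy ← 0.82·15.300 = 12.546
Arc 4: start y=0.000, vy=12.546 → t=2.558, apex=8.023, x_land=121.333, impact vy=-12.546
  bounce: vy ← 0.82·12.546 = 10.288
Arc 5: start y=0.000, vy=10.288 → t=2.097, apex=5.394, x_land=140.210, impact vy=-10.288
  bounce: vy ← 0.82·10.288 = 8.436

1 4.000 26.389 36.004
2 3.804 17.744 70.240
3 3.119 11.931 98.313
4 2.558 8.023 121.333
5 2.097 5.394 140.210
final: 140.210 8.436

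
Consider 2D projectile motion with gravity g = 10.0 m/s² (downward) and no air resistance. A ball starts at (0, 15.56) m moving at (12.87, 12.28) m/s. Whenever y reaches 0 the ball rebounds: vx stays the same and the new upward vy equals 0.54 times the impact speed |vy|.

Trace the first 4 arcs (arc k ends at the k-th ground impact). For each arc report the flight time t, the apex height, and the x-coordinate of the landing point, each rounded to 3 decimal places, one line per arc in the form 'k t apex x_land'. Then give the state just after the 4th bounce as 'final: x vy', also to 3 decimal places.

1 3.377 23.100 43.467
2 2.321 6.736 73.343
3 1.254 1.964 89.476
4 0.677 0.573 98.188
final: 98.188 1.828

Arc 1: start y=15.560, vy=12.280 → t=3.377, apex=23.100, x_land=43.467, impact vy=-21.494
  bounce: vy ← 0.54·21.494 = 11.607
Arc 2: start y=0.000, vy=11.607 → t=2.321, apex=6.736, x_land=73.343, impact vy=-11.607
  bounce: vy ← 0.54·11.607 = 6.268
Arc 3: start y=0.000, vy=6.268 → t=1.254, apex=1.964, x_land=89.476, impact vy=-6.268
  bounce: vy ← 0.54·6.268 = 3.385
Arc 4: start y=0.000, vy=3.385 → t=0.677, apex=0.573, x_land=98.188, impact vy=-3.385
  bounce: vy ← 0.54·3.385 = 1.828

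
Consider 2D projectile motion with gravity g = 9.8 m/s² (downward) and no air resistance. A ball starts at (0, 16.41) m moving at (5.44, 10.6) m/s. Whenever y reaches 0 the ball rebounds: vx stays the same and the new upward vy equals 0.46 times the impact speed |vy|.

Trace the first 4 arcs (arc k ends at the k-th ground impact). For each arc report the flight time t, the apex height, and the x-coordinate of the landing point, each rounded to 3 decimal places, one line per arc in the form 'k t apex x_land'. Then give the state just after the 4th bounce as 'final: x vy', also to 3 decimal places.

Arc 1: start y=16.410, vy=10.600 → t=3.207, apex=22.143, x_land=17.448, impact vy=-20.833
  bounce: vy ← 0.46·20.833 = 9.583
Arc 2: start y=0.000, vy=9.583 → t=1.956, apex=4.685, x_land=28.087, impact vy=-9.583
  bounce: vy ← 0.46·9.583 = 4.408
Arc 3: start y=0.000, vy=4.408 → t=0.900, apex=0.991, x_land=32.981, impact vy=-4.408
  bounce: vy ← 0.46·4.408 = 2.028
Arc 4: start y=0.000, vy=2.028 → t=0.414, apex=0.210, x_land=35.233, impact vy=-2.028
  bounce: vy ← 0.46·2.028 = 0.933

1 3.207 22.143 17.448
2 1.956 4.685 28.087
3 0.900 0.991 32.981
4 0.414 0.210 35.233
final: 35.233 0.933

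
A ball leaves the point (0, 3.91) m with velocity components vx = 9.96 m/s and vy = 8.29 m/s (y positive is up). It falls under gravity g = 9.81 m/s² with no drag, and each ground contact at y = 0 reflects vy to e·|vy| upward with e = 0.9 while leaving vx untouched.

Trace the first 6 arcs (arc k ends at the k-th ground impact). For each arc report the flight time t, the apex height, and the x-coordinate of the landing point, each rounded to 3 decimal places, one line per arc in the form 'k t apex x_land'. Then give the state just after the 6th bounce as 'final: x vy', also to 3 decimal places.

Arc 1: start y=3.910, vy=8.290 → t=2.074, apex=7.413, x_land=20.661, impact vy=-12.060
  bounce: vy ← 0.9·12.060 = 10.854
Arc 2: start y=0.000, vy=10.854 → t=2.213, apex=6.004, x_land=42.700, impact vy=-10.854
  bounce: vy ← 0.9·10.854 = 9.768
Arc 3: start y=0.000, vy=9.768 → t=1.992, apex=4.864, x_land=62.536, impact vy=-9.768
  bounce: vy ← 0.9·9.768 = 8.792
Arc 4: start y=0.000, vy=8.792 → t=1.792, apex=3.939, x_land=80.388, impact vy=-8.792
  bounce: vy ← 0.9·8.792 = 7.912
Arc 5: start y=0.000, vy=7.912 → t=1.613, apex=3.191, x_land=96.455, impact vy=-7.912
  bounce: vy ← 0.9·7.912 = 7.121
Arc 6: start y=0.000, vy=7.121 → t=1.452, apex=2.585, x_land=110.915, impact vy=-7.121
  bounce: vy ← 0.9·7.121 = 6.409

1 2.074 7.413 20.661
2 2.213 6.004 42.700
3 1.992 4.864 62.536
4 1.792 3.939 80.388
5 1.613 3.191 96.455
6 1.452 2.585 110.915
final: 110.915 6.409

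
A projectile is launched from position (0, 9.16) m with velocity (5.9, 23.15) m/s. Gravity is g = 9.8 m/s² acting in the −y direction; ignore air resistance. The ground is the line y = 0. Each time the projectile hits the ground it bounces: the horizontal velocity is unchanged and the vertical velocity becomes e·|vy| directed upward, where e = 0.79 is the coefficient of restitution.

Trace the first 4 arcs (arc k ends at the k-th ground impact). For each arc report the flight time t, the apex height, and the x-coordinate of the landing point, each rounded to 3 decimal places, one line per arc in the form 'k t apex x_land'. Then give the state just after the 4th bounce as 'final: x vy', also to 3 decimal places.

Arc 1: start y=9.160, vy=23.150 → t=5.092, apex=36.503, x_land=30.041, impact vy=-26.748
  bounce: vy ← 0.79·26.748 = 21.131
Arc 2: start y=0.000, vy=21.131 → t=4.312, apex=22.782, x_land=55.484, impact vy=-21.131
  bounce: vy ← 0.79·21.131 = 16.693
Arc 3: start y=0.000, vy=16.693 → t=3.407, apex=14.218, x_land=75.584, impact vy=-16.693
  bounce: vy ← 0.79·16.693 = 13.188
Arc 4: start y=0.000, vy=13.188 → t=2.691, apex=8.873, x_land=91.464, impact vy=-13.188
  bounce: vy ← 0.79·13.188 = 10.418

1 5.092 36.503 30.041
2 4.312 22.782 55.484
3 3.407 14.218 75.584
4 2.691 8.873 91.464
final: 91.464 10.418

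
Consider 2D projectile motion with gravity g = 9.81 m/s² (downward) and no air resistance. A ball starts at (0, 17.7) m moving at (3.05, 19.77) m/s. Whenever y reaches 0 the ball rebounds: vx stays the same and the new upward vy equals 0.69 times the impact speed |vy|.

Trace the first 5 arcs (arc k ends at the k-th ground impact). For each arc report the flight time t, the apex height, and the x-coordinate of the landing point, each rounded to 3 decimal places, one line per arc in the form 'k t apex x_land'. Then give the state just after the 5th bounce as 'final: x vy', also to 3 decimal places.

1 4.785 37.621 14.594
2 3.822 17.911 26.250
3 2.637 8.528 34.293
4 1.820 4.060 39.843
5 1.256 1.933 43.672
final: 43.672 4.249

Arc 1: start y=17.700, vy=19.770 → t=4.785, apex=37.621, x_land=14.594, impact vy=-27.168
  bounce: vy ← 0.69·27.168 = 18.746
Arc 2: start y=0.000, vy=18.746 → t=3.822, apex=17.911, x_land=26.250, impact vy=-18.746
  bounce: vy ← 0.69·18.746 = 12.935
Arc 3: start y=0.000, vy=12.935 → t=2.637, apex=8.528, x_land=34.293, impact vy=-12.935
  bounce: vy ← 0.69·12.935 = 8.925
Arc 4: start y=0.000, vy=8.925 → t=1.820, apex=4.060, x_land=39.843, impact vy=-8.925
  bounce: vy ← 0.69·8.925 = 6.158
Arc 5: start y=0.000, vy=6.158 → t=1.256, apex=1.933, x_land=43.672, impact vy=-6.158
  bounce: vy ← 0.69·6.158 = 4.249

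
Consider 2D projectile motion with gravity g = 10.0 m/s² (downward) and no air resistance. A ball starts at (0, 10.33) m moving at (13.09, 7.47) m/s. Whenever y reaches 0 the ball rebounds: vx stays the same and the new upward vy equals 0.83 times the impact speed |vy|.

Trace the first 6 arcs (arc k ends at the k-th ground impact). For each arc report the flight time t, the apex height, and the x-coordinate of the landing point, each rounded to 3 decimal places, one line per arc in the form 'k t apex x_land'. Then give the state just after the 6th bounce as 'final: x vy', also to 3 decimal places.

1 2.367 13.120 30.982
2 2.689 9.038 66.181
3 2.232 6.227 95.397
4 1.852 4.289 119.645
5 1.538 2.955 139.772
6 1.276 2.036 156.476
final: 156.476 5.296

Arc 1: start y=10.330, vy=7.470 → t=2.367, apex=13.120, x_land=30.982, impact vy=-16.199
  bounce: vy ← 0.83·16.199 = 13.445
Arc 2: start y=0.000, vy=13.445 → t=2.689, apex=9.038, x_land=66.181, impact vy=-13.445
  bounce: vy ← 0.83·13.445 = 11.159
Arc 3: start y=0.000, vy=11.159 → t=2.232, apex=6.227, x_land=95.397, impact vy=-11.159
  bounce: vy ← 0.83·11.159 = 9.262
Arc 4: start y=0.000, vy=9.262 → t=1.852, apex=4.289, x_land=119.645, impact vy=-9.262
  bounce: vy ← 0.83·9.262 = 7.688
Arc 5: start y=0.000, vy=7.688 → t=1.538, apex=2.955, x_land=139.772, impact vy=-7.688
  bounce: vy ← 0.83·7.688 = 6.381
Arc 6: start y=0.000, vy=6.381 → t=1.276, apex=2.036, x_land=156.476, impact vy=-6.381
  bounce: vy ← 0.83·6.381 = 5.296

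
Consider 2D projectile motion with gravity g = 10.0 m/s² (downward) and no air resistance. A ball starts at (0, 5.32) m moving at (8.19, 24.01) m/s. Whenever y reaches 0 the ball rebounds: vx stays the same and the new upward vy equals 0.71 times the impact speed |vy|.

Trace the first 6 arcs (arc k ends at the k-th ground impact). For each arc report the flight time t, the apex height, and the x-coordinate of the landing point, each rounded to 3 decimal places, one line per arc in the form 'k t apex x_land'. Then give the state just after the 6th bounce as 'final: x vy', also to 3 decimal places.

1 5.014 34.144 41.066
2 3.711 17.212 71.457
3 2.635 8.677 93.035
4 1.871 4.374 108.355
5 1.328 2.205 119.232
6 0.943 1.111 126.955
final: 126.955 3.348

Arc 1: start y=5.320, vy=24.010 → t=5.014, apex=34.144, x_land=41.066, impact vy=-26.132
  bounce: vy ← 0.71·26.132 = 18.554
Arc 2: start y=0.000, vy=18.554 → t=3.711, apex=17.212, x_land=71.457, impact vy=-18.554
  bounce: vy ← 0.71·18.554 = 13.173
Arc 3: start y=0.000, vy=13.173 → t=2.635, apex=8.677, x_land=93.035, impact vy=-13.173
  bounce: vy ← 0.71·13.173 = 9.353
Arc 4: start y=0.000, vy=9.353 → t=1.871, apex=4.374, x_land=108.355, impact vy=-9.353
  bounce: vy ← 0.71·9.353 = 6.641
Arc 5: start y=0.000, vy=6.641 → t=1.328, apex=2.205, x_land=119.232, impact vy=-6.641
  bounce: vy ← 0.71·6.641 = 4.715
Arc 6: start y=0.000, vy=4.715 → t=0.943, apex=1.111, x_land=126.955, impact vy=-4.715
  bounce: vy ← 0.71·4.715 = 3.348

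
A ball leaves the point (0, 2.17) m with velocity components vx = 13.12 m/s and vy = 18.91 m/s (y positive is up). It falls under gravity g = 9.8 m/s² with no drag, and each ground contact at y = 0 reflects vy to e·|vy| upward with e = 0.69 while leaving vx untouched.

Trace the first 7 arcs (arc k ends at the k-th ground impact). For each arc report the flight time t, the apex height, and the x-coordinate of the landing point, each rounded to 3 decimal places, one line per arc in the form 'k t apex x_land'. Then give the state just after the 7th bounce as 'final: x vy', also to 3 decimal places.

1 3.971 20.414 52.096
2 2.817 9.719 89.052
3 1.944 4.627 114.551
4 1.341 2.203 132.146
5 0.925 1.049 144.286
6 0.638 0.499 152.663
7 0.441 0.238 158.443
final: 158.443 1.489

Arc 1: start y=2.170, vy=18.910 → t=3.971, apex=20.414, x_land=52.096, impact vy=-20.003
  bounce: vy ← 0.69·20.003 = 13.802
Arc 2: start y=0.000, vy=13.802 → t=2.817, apex=9.719, x_land=89.052, impact vy=-13.802
  bounce: vy ← 0.69·13.802 = 9.523
Arc 3: start y=0.000, vy=9.523 → t=1.944, apex=4.627, x_land=114.551, impact vy=-9.523
  bounce: vy ← 0.69·9.523 = 6.571
Arc 4: start y=0.000, vy=6.571 → t=1.341, apex=2.203, x_land=132.146, impact vy=-6.571
  bounce: vy ← 0.69·6.571 = 4.534
Arc 5: start y=0.000, vy=4.534 → t=0.925, apex=1.049, x_land=144.286, impact vy=-4.534
  bounce: vy ← 0.69·4.534 = 3.129
Arc 6: start y=0.000, vy=3.129 → t=0.638, apex=0.499, x_land=152.663, impact vy=-3.129
  bounce: vy ← 0.69·3.129 = 2.159
Arc 7: start y=0.000, vy=2.159 → t=0.441, apex=0.238, x_land=158.443, impact vy=-2.159
  bounce: vy ← 0.69·2.159 = 1.489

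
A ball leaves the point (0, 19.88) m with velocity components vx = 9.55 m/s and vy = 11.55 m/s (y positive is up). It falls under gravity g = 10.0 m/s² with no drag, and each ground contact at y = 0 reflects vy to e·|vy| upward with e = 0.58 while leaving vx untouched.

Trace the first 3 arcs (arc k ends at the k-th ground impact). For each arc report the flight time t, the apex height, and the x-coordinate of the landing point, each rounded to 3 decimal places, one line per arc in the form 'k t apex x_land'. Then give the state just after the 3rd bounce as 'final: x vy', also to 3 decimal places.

1 3.459 26.550 33.037
2 2.673 8.931 58.564
3 1.550 3.005 73.370
final: 73.370 4.496

Arc 1: start y=19.880, vy=11.550 → t=3.459, apex=26.550, x_land=33.037, impact vy=-23.043
  bounce: vy ← 0.58·23.043 = 13.365
Arc 2: start y=0.000, vy=13.365 → t=2.673, apex=8.931, x_land=58.564, impact vy=-13.365
  bounce: vy ← 0.58·13.365 = 7.752
Arc 3: start y=0.000, vy=7.752 → t=1.550, apex=3.005, x_land=73.370, impact vy=-7.752
  bounce: vy ← 0.58·7.752 = 4.496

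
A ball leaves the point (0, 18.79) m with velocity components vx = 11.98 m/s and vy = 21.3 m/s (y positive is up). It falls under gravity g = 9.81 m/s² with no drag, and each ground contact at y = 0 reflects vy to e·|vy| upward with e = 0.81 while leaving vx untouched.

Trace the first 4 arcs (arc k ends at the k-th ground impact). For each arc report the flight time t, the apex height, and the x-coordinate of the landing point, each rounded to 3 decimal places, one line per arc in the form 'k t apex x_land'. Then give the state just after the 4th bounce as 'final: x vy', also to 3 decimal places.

1 5.094 41.914 61.032
2 4.736 27.500 117.764
3 3.836 18.043 163.717
4 3.107 11.838 200.939
final: 200.939 12.344

Arc 1: start y=18.790, vy=21.300 → t=5.094, apex=41.914, x_land=61.032, impact vy=-28.677
  bounce: vy ← 0.81·28.677 = 23.228
Arc 2: start y=0.000, vy=23.228 → t=4.736, apex=27.500, x_land=117.764, impact vy=-23.228
  bounce: vy ← 0.81·23.228 = 18.815
Arc 3: start y=0.000, vy=18.815 → t=3.836, apex=18.043, x_land=163.717, impact vy=-18.815
  bounce: vy ← 0.81·18.815 = 15.240
Arc 4: start y=0.000, vy=15.240 → t=3.107, apex=11.838, x_land=200.939, impact vy=-15.240
  bounce: vy ← 0.81·15.240 = 12.344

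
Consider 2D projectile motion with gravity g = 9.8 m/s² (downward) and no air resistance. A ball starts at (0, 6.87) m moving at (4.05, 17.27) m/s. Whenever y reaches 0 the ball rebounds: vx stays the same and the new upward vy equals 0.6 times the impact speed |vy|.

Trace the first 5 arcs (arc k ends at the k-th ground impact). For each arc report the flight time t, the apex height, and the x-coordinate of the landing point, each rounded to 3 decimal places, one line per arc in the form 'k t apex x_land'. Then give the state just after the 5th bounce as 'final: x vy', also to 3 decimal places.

1 3.885 22.087 15.736
2 2.548 7.951 26.054
3 1.529 2.862 32.245
4 0.917 1.030 35.959
5 0.550 0.371 38.188
final: 38.188 1.618

Arc 1: start y=6.870, vy=17.270 → t=3.885, apex=22.087, x_land=15.736, impact vy=-20.806
  bounce: vy ← 0.6·20.806 = 12.484
Arc 2: start y=0.000, vy=12.484 → t=2.548, apex=7.951, x_land=26.054, impact vy=-12.484
  bounce: vy ← 0.6·12.484 = 7.490
Arc 3: start y=0.000, vy=7.490 → t=1.529, apex=2.862, x_land=32.245, impact vy=-7.490
  bounce: vy ← 0.6·7.490 = 4.494
Arc 4: start y=0.000, vy=4.494 → t=0.917, apex=1.030, x_land=35.959, impact vy=-4.494
  bounce: vy ← 0.6·4.494 = 2.697
Arc 5: start y=0.000, vy=2.697 → t=0.550, apex=0.371, x_land=38.188, impact vy=-2.697
  bounce: vy ← 0.6·2.697 = 1.618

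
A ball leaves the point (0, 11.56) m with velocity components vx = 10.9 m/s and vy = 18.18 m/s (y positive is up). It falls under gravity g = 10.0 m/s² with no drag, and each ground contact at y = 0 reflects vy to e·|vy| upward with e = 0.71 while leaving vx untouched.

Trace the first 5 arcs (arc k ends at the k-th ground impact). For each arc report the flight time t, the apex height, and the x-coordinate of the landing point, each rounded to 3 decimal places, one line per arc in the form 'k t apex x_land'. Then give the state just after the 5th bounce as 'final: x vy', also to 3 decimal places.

Arc 1: start y=11.560, vy=18.180 → t=4.188, apex=28.086, x_land=45.650, impact vy=-23.700
  bounce: vy ← 0.71·23.700 = 16.827
Arc 2: start y=0.000, vy=16.827 → t=3.365, apex=14.158, x_land=82.333, impact vy=-16.827
  bounce: vy ← 0.71·16.827 = 11.947
Arc 3: start y=0.000, vy=11.947 → t=2.389, apex=7.137, x_land=108.379, impact vy=-11.947
  bounce: vy ← 0.71·11.947 = 8.483
Arc 4: start y=0.000, vy=8.483 → t=1.697, apex=3.598, x_land=126.871, impact vy=-8.483
  bounce: vy ← 0.71·8.483 = 6.023
Arc 5: start y=0.000, vy=6.023 → t=1.205, apex=1.814, x_land=140.000, impact vy=-6.023
  bounce: vy ← 0.71·6.023 = 4.276

1 4.188 28.086 45.650
2 3.365 14.158 82.333
3 2.389 7.137 108.379
4 1.697 3.598 126.871
5 1.205 1.814 140.000
final: 140.000 4.276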